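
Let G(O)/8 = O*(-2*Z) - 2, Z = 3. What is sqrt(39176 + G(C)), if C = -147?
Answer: 2*sqrt(11554) ≈ 214.98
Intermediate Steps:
G(O) = -16 - 48*O (G(O) = 8*(O*(-2*3) - 2) = 8*(O*(-6) - 2) = 8*(-6*O - 2) = 8*(-2 - 6*O) = -16 - 48*O)
sqrt(39176 + G(C)) = sqrt(39176 + (-16 - 48*(-147))) = sqrt(39176 + (-16 + 7056)) = sqrt(39176 + 7040) = sqrt(46216) = 2*sqrt(11554)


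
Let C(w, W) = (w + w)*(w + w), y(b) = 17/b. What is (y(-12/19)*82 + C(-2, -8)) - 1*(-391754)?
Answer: 2337377/6 ≈ 3.8956e+5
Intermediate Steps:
C(w, W) = 4*w**2 (C(w, W) = (2*w)*(2*w) = 4*w**2)
(y(-12/19)*82 + C(-2, -8)) - 1*(-391754) = ((17/((-12/19)))*82 + 4*(-2)**2) - 1*(-391754) = ((17/((-12*1/19)))*82 + 4*4) + 391754 = ((17/(-12/19))*82 + 16) + 391754 = ((17*(-19/12))*82 + 16) + 391754 = (-323/12*82 + 16) + 391754 = (-13243/6 + 16) + 391754 = -13147/6 + 391754 = 2337377/6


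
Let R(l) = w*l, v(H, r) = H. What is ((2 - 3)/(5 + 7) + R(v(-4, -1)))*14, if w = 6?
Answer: -2023/6 ≈ -337.17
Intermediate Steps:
R(l) = 6*l
((2 - 3)/(5 + 7) + R(v(-4, -1)))*14 = ((2 - 3)/(5 + 7) + 6*(-4))*14 = (-1/12 - 24)*14 = -289/12*14 = -2023/6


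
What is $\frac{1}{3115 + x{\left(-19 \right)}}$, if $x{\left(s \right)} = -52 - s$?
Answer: $\frac{1}{3082} \approx 0.00032446$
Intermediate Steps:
$\frac{1}{3115 + x{\left(-19 \right)}} = \frac{1}{3115 - 33} = \frac{1}{3082}$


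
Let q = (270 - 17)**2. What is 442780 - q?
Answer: 378771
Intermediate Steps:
q = 64009 (q = 253**2 = 64009)
442780 - q = 442780 - 1*64009 = 442780 - 64009 = 378771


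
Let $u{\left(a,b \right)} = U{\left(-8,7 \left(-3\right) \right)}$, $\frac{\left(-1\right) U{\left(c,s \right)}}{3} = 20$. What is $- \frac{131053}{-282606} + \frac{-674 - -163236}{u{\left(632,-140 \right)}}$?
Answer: $- \frac{637960186}{235505} \approx -2708.9$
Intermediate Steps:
$U{\left(c,s \right)} = -60$ ($U{\left(c,s \right)} = \left(-3\right) 20 = -60$)
$u{\left(a,b \right)} = -60$
$- \frac{131053}{-282606} + \frac{-674 - -163236}{u{\left(632,-140 \right)}} = - \frac{131053}{-282606} + \frac{-674 - -163236}{-60} = \left(-131053\right) \left(- \frac{1}{282606}\right) + \left(-674 + 163236\right) \left(- \frac{1}{60}\right) = \frac{131053}{282606} + 162562 \left(- \frac{1}{60}\right) = \frac{131053}{282606} - \frac{81281}{30} = - \frac{637960186}{235505}$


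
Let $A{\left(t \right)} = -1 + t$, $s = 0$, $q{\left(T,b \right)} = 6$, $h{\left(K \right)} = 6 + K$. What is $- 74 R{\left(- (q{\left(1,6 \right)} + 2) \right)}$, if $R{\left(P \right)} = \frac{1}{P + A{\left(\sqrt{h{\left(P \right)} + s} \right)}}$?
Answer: $\frac{666}{83} + \frac{74 i \sqrt{2}}{83} \approx 8.0241 + 1.2609 i$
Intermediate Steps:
$R{\left(P \right)} = \frac{1}{-1 + P + \sqrt{6 + P}}$ ($R{\left(P \right)} = \frac{1}{P + \left(-1 + \sqrt{\left(6 + P\right) + 0}\right)} = \frac{1}{P + \left(-1 + \sqrt{6 + P}\right)} = \frac{1}{-1 + P + \sqrt{6 + P}}$)
$- 74 R{\left(- (q{\left(1,6 \right)} + 2) \right)} = - \frac{74}{-1 - \left(6 + 2\right) + \sqrt{6 - \left(6 + 2\right)}} = - \frac{74}{-1 - 8 + \sqrt{6 - 8}} = - \frac{74}{-1 - 8 + \sqrt{-2}} = - \frac{74}{-1 - 8 + i \sqrt{2}} = - \frac{74}{-9 + i \sqrt{2}}$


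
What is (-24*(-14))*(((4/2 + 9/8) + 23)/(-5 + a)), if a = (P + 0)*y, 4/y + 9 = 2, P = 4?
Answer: -20482/17 ≈ -1204.8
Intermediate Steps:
y = -4/7 (y = 4/(-9 + 2) = 4/(-7) = 4*(-1/7) = -4/7 ≈ -0.57143)
a = -16/7 (a = (4 + 0)*(-4/7) = 4*(-4/7) = -16/7 ≈ -2.2857)
(-24*(-14))*(((4/2 + 9/8) + 23)/(-5 + a)) = (-24*(-14))*(((4/2 + 9/8) + 23)/(-5 - 16/7)) = 336*(((4*(1/2) + 9*(1/8)) + 23)/(-51/7)) = 336*(((2 + 9/8) + 23)*(-7/51)) = 336*((25/8 + 23)*(-7/51)) = 336*((209/8)*(-7/51)) = 336*(-1463/408) = -20482/17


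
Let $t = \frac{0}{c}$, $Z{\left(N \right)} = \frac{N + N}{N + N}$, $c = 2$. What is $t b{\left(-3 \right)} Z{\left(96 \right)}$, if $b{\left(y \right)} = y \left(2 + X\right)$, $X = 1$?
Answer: $0$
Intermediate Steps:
$b{\left(y \right)} = 3 y$ ($b{\left(y \right)} = y \left(2 + 1\right) = y 3 = 3 y$)
$Z{\left(N \right)} = 1$ ($Z{\left(N \right)} = \frac{2 N}{2 N} = 2 N \frac{1}{2 N} = 1$)
$t = 0$ ($t = \frac{0}{2} = 0 \cdot \frac{1}{2} = 0$)
$t b{\left(-3 \right)} Z{\left(96 \right)} = 0 \cdot 3 \left(-3\right) 1 = 0 \left(-9\right) 1 = 0 \cdot 1 = 0$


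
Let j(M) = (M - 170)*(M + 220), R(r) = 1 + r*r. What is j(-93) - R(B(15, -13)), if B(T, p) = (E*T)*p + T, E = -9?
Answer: -3166302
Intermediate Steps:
B(T, p) = T - 9*T*p (B(T, p) = (-9*T)*p + T = -9*T*p + T = T - 9*T*p)
R(r) = 1 + r²
j(M) = (-170 + M)*(220 + M)
j(-93) - R(B(15, -13)) = (-37400 + (-93)² + 50*(-93)) - (1 + (15*(1 - 9*(-13)))²) = (-37400 + 8649 - 4650) - (1 + (15*(1 + 117))²) = -33401 - (1 + (15*118)²) = -33401 - (1 + 1770²) = -33401 - (1 + 3132900) = -33401 - 1*3132901 = -33401 - 3132901 = -3166302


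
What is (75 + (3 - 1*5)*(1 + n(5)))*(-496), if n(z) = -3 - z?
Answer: -44144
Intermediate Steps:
(75 + (3 - 1*5)*(1 + n(5)))*(-496) = (75 + (3 - 1*5)*(1 + (-3 - 1*5)))*(-496) = (75 + (3 - 5)*(1 + (-3 - 5)))*(-496) = (75 - 2*(1 - 8))*(-496) = (75 - 2*(-7))*(-496) = (75 + 14)*(-496) = 89*(-496) = -44144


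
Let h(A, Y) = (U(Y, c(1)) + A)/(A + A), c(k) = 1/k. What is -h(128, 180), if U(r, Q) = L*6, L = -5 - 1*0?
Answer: -49/128 ≈ -0.38281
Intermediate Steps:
L = -5 (L = -5 + 0 = -5)
U(r, Q) = -30 (U(r, Q) = -5*6 = -30)
h(A, Y) = (-30 + A)/(2*A) (h(A, Y) = (-30 + A)/(A + A) = (-30 + A)/((2*A)) = (-30 + A)*(1/(2*A)) = (-30 + A)/(2*A))
-h(128, 180) = -(-30 + 128)/(2*128) = -98/(2*128) = -1*49/128 = -49/128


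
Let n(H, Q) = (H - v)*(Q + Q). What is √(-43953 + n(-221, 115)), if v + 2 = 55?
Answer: I*√106973 ≈ 327.07*I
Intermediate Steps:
v = 53 (v = -2 + 55 = 53)
n(H, Q) = 2*Q*(-53 + H) (n(H, Q) = (H - 1*53)*(Q + Q) = (H - 53)*(2*Q) = (-53 + H)*(2*Q) = 2*Q*(-53 + H))
√(-43953 + n(-221, 115)) = √(-43953 + 2*115*(-53 - 221)) = √(-43953 + 2*115*(-274)) = √(-43953 - 63020) = √(-106973) = I*√106973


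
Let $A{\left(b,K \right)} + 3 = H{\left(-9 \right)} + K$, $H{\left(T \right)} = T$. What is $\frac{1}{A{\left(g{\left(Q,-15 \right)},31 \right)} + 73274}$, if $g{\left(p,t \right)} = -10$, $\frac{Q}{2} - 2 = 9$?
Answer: $\frac{1}{73293} \approx 1.3644 \cdot 10^{-5}$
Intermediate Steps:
$Q = 22$ ($Q = 4 + 2 \cdot 9 = 4 + 18 = 22$)
$A{\left(b,K \right)} = -12 + K$ ($A{\left(b,K \right)} = -3 + \left(-9 + K\right) = -12 + K$)
$\frac{1}{A{\left(g{\left(Q,-15 \right)},31 \right)} + 73274} = \frac{1}{\left(-12 + 31\right) + 73274} = \frac{1}{19 + 73274} = \frac{1}{73293}$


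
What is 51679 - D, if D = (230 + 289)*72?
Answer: 14311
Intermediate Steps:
D = 37368 (D = 519*72 = 37368)
51679 - D = 51679 - 1*37368 = 51679 - 37368 = 14311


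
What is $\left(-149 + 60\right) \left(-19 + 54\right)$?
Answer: $-3115$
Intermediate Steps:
$\left(-149 + 60\right) \left(-19 + 54\right) = \left(-89\right) 35 = -3115$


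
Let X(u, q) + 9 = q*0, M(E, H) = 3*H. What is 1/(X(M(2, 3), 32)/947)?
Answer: -947/9 ≈ -105.22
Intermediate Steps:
X(u, q) = -9 (X(u, q) = -9 + q*0 = -9 + 0 = -9)
1/(X(M(2, 3), 32)/947) = 1/(-9/947) = -947/9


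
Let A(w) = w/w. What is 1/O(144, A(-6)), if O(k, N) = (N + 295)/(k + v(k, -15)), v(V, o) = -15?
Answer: 129/296 ≈ 0.43581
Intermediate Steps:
A(w) = 1
O(k, N) = (295 + N)/(-15 + k) (O(k, N) = (N + 295)/(k - 15) = (295 + N)/(-15 + k))
1/O(144, A(-6)) = 1/((295 + 1)/(-15 + 144)) = 1/(296/129) = 129/296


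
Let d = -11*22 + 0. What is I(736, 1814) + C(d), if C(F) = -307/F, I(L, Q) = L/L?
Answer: 549/242 ≈ 2.2686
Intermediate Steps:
I(L, Q) = 1
d = -242 (d = -242 + 0 = -242)
I(736, 1814) + C(d) = 1 - 307/(-242) = 1 - 307*(-1/242) = 1 + 307/242 = 549/242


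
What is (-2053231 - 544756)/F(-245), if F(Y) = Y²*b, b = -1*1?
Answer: 371141/8575 ≈ 43.282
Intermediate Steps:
b = -1
F(Y) = -Y² (F(Y) = Y²*(-1) = -Y²)
(-2053231 - 544756)/F(-245) = (-2053231 - 544756)/((-1*(-245)²)) = -2597987/((-1*60025)) = -2597987/(-60025) = -2597987*(-1/60025) = 371141/8575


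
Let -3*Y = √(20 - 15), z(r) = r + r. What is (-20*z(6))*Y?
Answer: 80*√5 ≈ 178.89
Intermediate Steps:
z(r) = 2*r
Y = -√5/3 (Y = -√(20 - 15)/3 = -√5/3 ≈ -0.74536)
(-20*z(6))*Y = (-40*6)*(-√5/3) = (-20*12)*(-√5/3) = -(-80)*√5 = 80*√5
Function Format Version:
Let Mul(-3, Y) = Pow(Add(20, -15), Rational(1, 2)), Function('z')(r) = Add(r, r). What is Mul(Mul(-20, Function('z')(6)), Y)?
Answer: Mul(80, Pow(5, Rational(1, 2))) ≈ 178.89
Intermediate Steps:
Function('z')(r) = Mul(2, r)
Y = Mul(Rational(-1, 3), Pow(5, Rational(1, 2))) (Y = Mul(Rational(-1, 3), Pow(Add(20, -15), Rational(1, 2))) = Mul(Rational(-1, 3), Pow(5, Rational(1, 2))) ≈ -0.74536)
Mul(Mul(-20, Function('z')(6)), Y) = Mul(Mul(-20, Mul(2, 6)), Mul(Rational(-1, 3), Pow(5, Rational(1, 2)))) = Mul(Mul(-20, 12), Mul(Rational(-1, 3), Pow(5, Rational(1, 2)))) = Mul(-240, Mul(Rational(-1, 3), Pow(5, Rational(1, 2)))) = Mul(80, Pow(5, Rational(1, 2)))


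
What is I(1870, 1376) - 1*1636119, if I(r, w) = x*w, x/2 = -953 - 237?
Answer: -4910999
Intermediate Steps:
x = -2380 (x = 2*(-953 - 237) = 2*(-1190) = -2380)
I(r, w) = -2380*w
I(1870, 1376) - 1*1636119 = -2380*1376 - 1*1636119 = -3274880 - 1636119 = -4910999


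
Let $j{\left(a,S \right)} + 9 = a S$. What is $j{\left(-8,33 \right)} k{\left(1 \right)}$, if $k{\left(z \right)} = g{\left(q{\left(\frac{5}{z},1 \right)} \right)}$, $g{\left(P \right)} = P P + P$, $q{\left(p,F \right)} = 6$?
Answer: $-11466$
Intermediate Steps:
$g{\left(P \right)} = P + P^{2}$ ($g{\left(P \right)} = P^{2} + P = P + P^{2}$)
$j{\left(a,S \right)} = -9 + S a$ ($j{\left(a,S \right)} = -9 + a S = -9 + S a$)
$k{\left(z \right)} = 42$ ($k{\left(z \right)} = 6 \left(1 + 6\right) = 6 \cdot 7 = 42$)
$j{\left(-8,33 \right)} k{\left(1 \right)} = \left(-9 + 33 \left(-8\right)\right) 42 = \left(-9 - 264\right) 42 = \left(-273\right) 42 = -11466$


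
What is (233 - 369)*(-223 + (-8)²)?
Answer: 21624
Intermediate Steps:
(233 - 369)*(-223 + (-8)²) = -136*(-223 + 64) = -136*(-159) = 21624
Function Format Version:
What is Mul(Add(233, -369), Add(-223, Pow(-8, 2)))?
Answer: 21624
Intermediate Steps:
Mul(Add(233, -369), Add(-223, Pow(-8, 2))) = Mul(-136, Add(-223, 64)) = Mul(-136, -159) = 21624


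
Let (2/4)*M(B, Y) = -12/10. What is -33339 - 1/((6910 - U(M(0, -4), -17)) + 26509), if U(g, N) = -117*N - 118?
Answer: -1051778773/31548 ≈ -33339.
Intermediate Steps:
M(B, Y) = -12/5 (M(B, Y) = 2*(-12/10) = 2*(-12*1/10) = 2*(-6/5) = -12/5)
U(g, N) = -118 - 117*N
-33339 - 1/((6910 - U(M(0, -4), -17)) + 26509) = -33339 - 1/((6910 - (-118 - 117*(-17))) + 26509) = -33339 - 1/((6910 - (-118 + 1989)) + 26509) = -33339 - 1/((6910 - 1*1871) + 26509) = -33339 - 1/((6910 - 1871) + 26509) = -33339 - 1/(5039 + 26509) = -33339 - 1/31548 = -1051778773/31548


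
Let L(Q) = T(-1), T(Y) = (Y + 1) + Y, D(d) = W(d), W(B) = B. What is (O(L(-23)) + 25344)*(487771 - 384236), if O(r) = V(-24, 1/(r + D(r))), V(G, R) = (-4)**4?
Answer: 2650496000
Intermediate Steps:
D(d) = d
T(Y) = 1 + 2*Y (T(Y) = (1 + Y) + Y = 1 + 2*Y)
L(Q) = -1 (L(Q) = 1 + 2*(-1) = 1 - 2 = -1)
V(G, R) = 256
O(r) = 256
(O(L(-23)) + 25344)*(487771 - 384236) = (256 + 25344)*(487771 - 384236) = 25600*103535 = 2650496000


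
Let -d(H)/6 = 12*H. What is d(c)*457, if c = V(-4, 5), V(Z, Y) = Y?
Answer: -164520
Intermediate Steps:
c = 5
d(H) = -72*H
d(c)*457 = -72*5*457 = -360*457 = -164520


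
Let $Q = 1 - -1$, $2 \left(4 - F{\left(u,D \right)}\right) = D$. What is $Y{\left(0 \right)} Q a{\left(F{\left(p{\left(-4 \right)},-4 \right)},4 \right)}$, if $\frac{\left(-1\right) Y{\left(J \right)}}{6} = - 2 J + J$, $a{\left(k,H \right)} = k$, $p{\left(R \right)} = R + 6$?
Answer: $0$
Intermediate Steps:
$p{\left(R \right)} = 6 + R$
$F{\left(u,D \right)} = 4 - \frac{D}{2}$
$Y{\left(J \right)} = 6 J$ ($Y{\left(J \right)} = - 6 \left(- 2 J + J\right) = - 6 \left(- J\right) = 6 J$)
$Q = 2$ ($Q = 1 + 1 = 2$)
$Y{\left(0 \right)} Q a{\left(F{\left(p{\left(-4 \right)},-4 \right)},4 \right)} = 6 \cdot 0 \cdot 2 \left(4 - -2\right) = 0 \cdot 2 \left(4 + 2\right) = 0 \cdot 6 = 0$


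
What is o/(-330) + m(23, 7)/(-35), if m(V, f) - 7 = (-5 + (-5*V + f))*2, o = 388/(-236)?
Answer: 170693/27258 ≈ 6.2621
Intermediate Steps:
o = -97/59 (o = 388*(-1/236) = -97/59 ≈ -1.6441)
m(V, f) = -3 - 10*V + 2*f (m(V, f) = 7 + (-5 + (-5*V + f))*2 = 7 + (-5 + (f - 5*V))*2 = 7 + (-5 + f - 5*V)*2 = 7 + (-10 - 10*V + 2*f) = -3 - 10*V + 2*f)
o/(-330) + m(23, 7)/(-35) = -97/59/(-330) + (-3 - 10*23 + 2*7)/(-35) = -97/59*(-1/330) + (-3 - 230 + 14)*(-1/35) = 97/19470 - 219*(-1/35) = 97/19470 + 219/35 = 170693/27258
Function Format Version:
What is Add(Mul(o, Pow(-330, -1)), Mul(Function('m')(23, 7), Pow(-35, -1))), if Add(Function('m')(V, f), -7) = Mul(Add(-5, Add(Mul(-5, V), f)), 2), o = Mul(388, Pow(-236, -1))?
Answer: Rational(170693, 27258) ≈ 6.2621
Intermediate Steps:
o = Rational(-97, 59) (o = Mul(388, Rational(-1, 236)) = Rational(-97, 59) ≈ -1.6441)
Function('m')(V, f) = Add(-3, Mul(-10, V), Mul(2, f)) (Function('m')(V, f) = Add(7, Mul(Add(-5, Add(Mul(-5, V), f)), 2)) = Add(7, Mul(Add(-5, Add(f, Mul(-5, V))), 2)) = Add(7, Mul(Add(-5, f, Mul(-5, V)), 2)) = Add(7, Add(-10, Mul(-10, V), Mul(2, f))) = Add(-3, Mul(-10, V), Mul(2, f)))
Add(Mul(o, Pow(-330, -1)), Mul(Function('m')(23, 7), Pow(-35, -1))) = Add(Mul(Rational(-97, 59), Pow(-330, -1)), Mul(Add(-3, Mul(-10, 23), Mul(2, 7)), Pow(-35, -1))) = Add(Mul(Rational(-97, 59), Rational(-1, 330)), Mul(Add(-3, -230, 14), Rational(-1, 35))) = Add(Rational(97, 19470), Mul(-219, Rational(-1, 35))) = Add(Rational(97, 19470), Rational(219, 35)) = Rational(170693, 27258)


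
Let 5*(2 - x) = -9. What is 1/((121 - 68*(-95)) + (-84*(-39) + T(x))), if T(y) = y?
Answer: 5/49304 ≈ 0.00010141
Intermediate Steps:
x = 19/5 (x = 2 - ⅕*(-9) = 2 + 9/5 = 19/5 ≈ 3.8000)
1/((121 - 68*(-95)) + (-84*(-39) + T(x))) = 1/((121 - 68*(-95)) + (-84*(-39) + 19/5)) = 1/((121 + 6460) + (3276 + 19/5)) = 1/(6581 + 16399/5) = 1/(49304/5) = 5/49304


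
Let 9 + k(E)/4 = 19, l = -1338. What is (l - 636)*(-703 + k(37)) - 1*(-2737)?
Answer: 1311499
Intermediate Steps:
k(E) = 40 (k(E) = -36 + 4*19 = -36 + 76 = 40)
(l - 636)*(-703 + k(37)) - 1*(-2737) = (-1338 - 636)*(-703 + 40) - 1*(-2737) = -1974*(-663) + 2737 = 1308762 + 2737 = 1311499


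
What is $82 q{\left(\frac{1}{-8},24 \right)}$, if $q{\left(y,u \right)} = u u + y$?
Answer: $\frac{188887}{4} \approx 47222.0$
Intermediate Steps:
$q{\left(y,u \right)} = y + u^{2}$ ($q{\left(y,u \right)} = u^{2} + y = y + u^{2}$)
$82 q{\left(\frac{1}{-8},24 \right)} = 82 \left(\frac{1}{-8} + 24^{2}\right) = 82 \left(- \frac{1}{8} + 576\right) = 82 \cdot \frac{4607}{8} = \frac{188887}{4}$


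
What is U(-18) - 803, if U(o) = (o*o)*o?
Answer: -6635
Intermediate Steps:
U(o) = o³ (U(o) = o²*o = o³)
U(-18) - 803 = (-18)³ - 803 = -5832 - 803 = -6635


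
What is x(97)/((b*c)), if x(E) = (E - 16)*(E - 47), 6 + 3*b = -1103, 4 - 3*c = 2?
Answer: -18225/1109 ≈ -16.434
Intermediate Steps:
c = ⅔ (c = 4/3 - ⅓*2 = 4/3 - ⅔ = ⅔ ≈ 0.66667)
b = -1109/3 (b = -2 + (⅓)*(-1103) = -2 - 1103/3 = -1109/3 ≈ -369.67)
x(E) = (-47 + E)*(-16 + E) (x(E) = (-16 + E)*(-47 + E) = (-47 + E)*(-16 + E))
x(97)/((b*c)) = (752 + 97² - 63*97)/((-1109/3*⅔)) = (752 + 9409 - 6111)/(-2218/9) = 4050*(-9/2218) = -18225/1109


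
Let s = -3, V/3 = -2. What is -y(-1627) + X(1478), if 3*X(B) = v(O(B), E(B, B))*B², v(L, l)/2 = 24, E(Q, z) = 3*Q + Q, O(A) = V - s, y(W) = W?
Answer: 34953371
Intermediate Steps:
V = -6 (V = 3*(-2) = -6)
O(A) = -3 (O(A) = -6 - 1*(-3) = -6 + 3 = -3)
E(Q, z) = 4*Q
v(L, l) = 48 (v(L, l) = 2*24 = 48)
X(B) = 16*B² (X(B) = (48*B²)/3 = 16*B²)
-y(-1627) + X(1478) = -1*(-1627) + 16*1478² = 1627 + 16*2184484 = 1627 + 34951744 = 34953371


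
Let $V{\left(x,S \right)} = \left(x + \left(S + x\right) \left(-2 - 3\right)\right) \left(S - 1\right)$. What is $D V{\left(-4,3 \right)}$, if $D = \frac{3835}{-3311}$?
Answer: $- \frac{7670}{3311} \approx -2.3165$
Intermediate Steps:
$D = - \frac{3835}{3311}$ ($D = 3835 \left(- \frac{1}{3311}\right) = - \frac{3835}{3311} \approx -1.1583$)
$V{\left(x,S \right)} = \left(-1 + S\right) \left(- 5 S - 4 x\right)$ ($V{\left(x,S \right)} = \left(x + \left(S + x\right) \left(-5\right)\right) \left(-1 + S\right) = \left(x - \left(5 S + 5 x\right)\right) \left(-1 + S\right) = \left(- 5 S - 4 x\right) \left(-1 + S\right) = \left(-1 + S\right) \left(- 5 S - 4 x\right)$)
$D V{\left(-4,3 \right)} = - \frac{3835 \left(- 5 \cdot 3^{2} + 4 \left(-4\right) + 5 \cdot 3 - 12 \left(-4\right)\right)}{3311} = - \frac{3835 \left(\left(-5\right) 9 - 16 + 15 + 48\right)}{3311} = - \frac{3835 \left(-45 - 16 + 15 + 48\right)}{3311} = \left(- \frac{3835}{3311}\right) 2 = - \frac{7670}{3311}$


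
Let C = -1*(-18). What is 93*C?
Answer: 1674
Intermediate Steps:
C = 18
93*C = 93*18 = 1674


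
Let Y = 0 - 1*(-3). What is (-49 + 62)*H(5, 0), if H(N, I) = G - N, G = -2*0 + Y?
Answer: -26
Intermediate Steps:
Y = 3 (Y = 0 + 3 = 3)
G = 3 (G = -2*0 + 3 = 0 + 3 = 3)
H(N, I) = 3 - N
(-49 + 62)*H(5, 0) = (-49 + 62)*(3 - 1*5) = 13*(3 - 5) = 13*(-2) = -26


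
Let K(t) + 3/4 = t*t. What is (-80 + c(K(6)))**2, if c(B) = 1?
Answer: 6241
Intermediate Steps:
K(t) = -3/4 + t**2 (K(t) = -3/4 + t*t = -3/4 + t**2)
(-80 + c(K(6)))**2 = (-80 + 1)**2 = (-79)**2 = 6241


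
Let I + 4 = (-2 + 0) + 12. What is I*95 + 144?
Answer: 714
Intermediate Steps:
I = 6 (I = -4 + ((-2 + 0) + 12) = -4 + (-2 + 12) = -4 + 10 = 6)
I*95 + 144 = 6*95 + 144 = 570 + 144 = 714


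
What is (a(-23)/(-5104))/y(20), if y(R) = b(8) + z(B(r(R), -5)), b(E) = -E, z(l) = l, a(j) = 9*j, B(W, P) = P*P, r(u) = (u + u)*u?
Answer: 207/86768 ≈ 0.0023857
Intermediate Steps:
r(u) = 2*u² (r(u) = (2*u)*u = 2*u²)
B(W, P) = P²
y(R) = 17 (y(R) = -1*8 + (-5)² = -8 + 25 = 17)
(a(-23)/(-5104))/y(20) = ((9*(-23))/(-5104))/17 = -207*(-1/5104)*(1/17) = (207/5104)*(1/17) = 207/86768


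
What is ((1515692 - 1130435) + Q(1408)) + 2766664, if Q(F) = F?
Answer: 3153329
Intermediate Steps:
((1515692 - 1130435) + Q(1408)) + 2766664 = ((1515692 - 1130435) + 1408) + 2766664 = (385257 + 1408) + 2766664 = 386665 + 2766664 = 3153329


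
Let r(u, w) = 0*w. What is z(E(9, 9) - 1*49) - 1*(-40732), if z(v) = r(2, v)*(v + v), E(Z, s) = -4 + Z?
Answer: 40732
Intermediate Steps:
r(u, w) = 0
z(v) = 0 (z(v) = 0*(v + v) = 0*(2*v) = 0)
z(E(9, 9) - 1*49) - 1*(-40732) = 0 - 1*(-40732) = 0 + 40732 = 40732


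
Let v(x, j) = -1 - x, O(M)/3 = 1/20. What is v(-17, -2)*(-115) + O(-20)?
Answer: -36797/20 ≈ -1839.8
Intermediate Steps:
O(M) = 3/20
v(-17, -2)*(-115) + O(-20) = (-1 - 1*(-17))*(-115) + 3/20 = (-1 + 17)*(-115) + 3/20 = 16*(-115) + 3/20 = -1840 + 3/20 = -36797/20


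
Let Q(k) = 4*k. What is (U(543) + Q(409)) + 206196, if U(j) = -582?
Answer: 207250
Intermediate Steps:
(U(543) + Q(409)) + 206196 = (-582 + 4*409) + 206196 = (-582 + 1636) + 206196 = 1054 + 206196 = 207250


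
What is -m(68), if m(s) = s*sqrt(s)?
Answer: -136*sqrt(17) ≈ -560.74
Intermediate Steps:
m(s) = s**(3/2)
-m(68) = -68**(3/2) = -136*sqrt(17)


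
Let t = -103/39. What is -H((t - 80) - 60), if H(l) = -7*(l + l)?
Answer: -77882/39 ≈ -1997.0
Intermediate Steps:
t = -103/39 (t = -103*1/39 = -103/39 ≈ -2.6410)
H(l) = -14*l
-H((t - 80) - 60) = -(-14)*((-103/39 - 80) - 60) = -(-14)*(-3223/39 - 60) = -(-14)*(-5563)/39 = -1*77882/39 = -77882/39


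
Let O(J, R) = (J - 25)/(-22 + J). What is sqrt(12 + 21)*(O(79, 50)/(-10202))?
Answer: -9*sqrt(33)/96919 ≈ -0.00053345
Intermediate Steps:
O(J, R) = (-25 + J)/(-22 + J)
sqrt(12 + 21)*(O(79, 50)/(-10202)) = sqrt(12 + 21)*(((-25 + 79)/(-22 + 79))/(-10202)) = sqrt(33)*((54/57)*(-1/10202)) = sqrt(33)*(((1/57)*54)*(-1/10202)) = sqrt(33)*((18/19)*(-1/10202)) = sqrt(33)*(-9/96919) = -9*sqrt(33)/96919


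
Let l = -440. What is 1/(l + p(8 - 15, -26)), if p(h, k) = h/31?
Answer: -31/13647 ≈ -0.0022716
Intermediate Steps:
p(h, k) = h/31 (p(h, k) = h*(1/31) = h/31)
1/(l + p(8 - 15, -26)) = 1/(-440 + (8 - 15)/31) = 1/(-440 + (1/31)*(-7)) = 1/(-440 - 7/31) = 1/(-13647/31) = -31/13647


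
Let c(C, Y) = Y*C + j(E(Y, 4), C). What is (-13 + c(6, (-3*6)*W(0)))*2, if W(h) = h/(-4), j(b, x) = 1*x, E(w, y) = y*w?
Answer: -14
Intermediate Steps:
E(w, y) = w*y
j(b, x) = x
W(h) = -h/4 (W(h) = h*(-1/4) = -h/4)
c(C, Y) = C + C*Y (c(C, Y) = Y*C + C = C*Y + C = C + C*Y)
(-13 + c(6, (-3*6)*W(0)))*2 = (-13 + 6*(1 + (-3*6)*(-1/4*0)))*2 = (-13 + 6*(1 - 18*0))*2 = (-13 + 6*(1 + 0))*2 = (-13 + 6*1)*2 = (-13 + 6)*2 = -7*2 = -14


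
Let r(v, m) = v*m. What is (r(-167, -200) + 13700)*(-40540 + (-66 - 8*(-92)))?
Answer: -1877877000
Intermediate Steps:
r(v, m) = m*v
(r(-167, -200) + 13700)*(-40540 + (-66 - 8*(-92))) = (-200*(-167) + 13700)*(-40540 + (-66 - 8*(-92))) = (33400 + 13700)*(-40540 + (-66 + 736)) = 47100*(-40540 + 670) = 47100*(-39870) = -1877877000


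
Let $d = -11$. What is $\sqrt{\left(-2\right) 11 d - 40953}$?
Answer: $i \sqrt{40711} \approx 201.77 i$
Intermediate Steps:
$\sqrt{\left(-2\right) 11 d - 40953} = \sqrt{\left(-2\right) 11 \left(-11\right) - 40953} = \sqrt{\left(-22\right) \left(-11\right) - 40953} = \sqrt{242 - 40953} = \sqrt{-40711} = i \sqrt{40711}$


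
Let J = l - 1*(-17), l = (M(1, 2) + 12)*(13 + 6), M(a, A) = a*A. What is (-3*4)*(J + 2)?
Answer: -3420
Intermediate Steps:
M(a, A) = A*a
l = 266 (l = (2*1 + 12)*(13 + 6) = (2 + 12)*19 = 14*19 = 266)
J = 283 (J = 266 - 1*(-17) = 266 + 17 = 283)
(-3*4)*(J + 2) = (-3*4)*(283 + 2) = -12*285 = -3420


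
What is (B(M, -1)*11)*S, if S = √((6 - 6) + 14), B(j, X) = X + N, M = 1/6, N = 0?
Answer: -11*√14 ≈ -41.158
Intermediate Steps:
M = ⅙ ≈ 0.16667
B(j, X) = X (B(j, X) = X + 0 = X)
S = √14 (S = √(0 + 14) = √14 ≈ 3.7417)
(B(M, -1)*11)*S = (-1*11)*√14 = -11*√14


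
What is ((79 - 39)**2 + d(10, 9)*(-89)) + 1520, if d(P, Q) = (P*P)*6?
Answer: -50280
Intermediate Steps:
d(P, Q) = 6*P**2 (d(P, Q) = P**2*6 = 6*P**2)
((79 - 39)**2 + d(10, 9)*(-89)) + 1520 = ((79 - 39)**2 + (6*10**2)*(-89)) + 1520 = (40**2 + (6*100)*(-89)) + 1520 = (1600 + 600*(-89)) + 1520 = (1600 - 53400) + 1520 = -51800 + 1520 = -50280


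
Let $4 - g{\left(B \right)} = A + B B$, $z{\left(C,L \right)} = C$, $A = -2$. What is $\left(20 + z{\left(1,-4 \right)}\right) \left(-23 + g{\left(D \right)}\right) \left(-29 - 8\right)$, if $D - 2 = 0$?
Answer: $16317$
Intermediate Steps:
$D = 2$ ($D = 2 + 0 = 2$)
$g{\left(B \right)} = 6 - B^{2}$ ($g{\left(B \right)} = 4 - \left(-2 + B B\right) = 4 - \left(-2 + B^{2}\right) = 6 - B^{2}$)
$\left(20 + z{\left(1,-4 \right)}\right) \left(-23 + g{\left(D \right)}\right) \left(-29 - 8\right) = \left(20 + 1\right) \left(-23 + \left(6 - 2^{2}\right)\right) \left(-29 - 8\right) = 21 \left(-23 + \left(6 - 4\right)\right) \left(-37\right) = 21 \left(-23 + 2\right) \left(-37\right) = 21 \left(-21\right) \left(-37\right) = \left(-441\right) \left(-37\right) = 16317$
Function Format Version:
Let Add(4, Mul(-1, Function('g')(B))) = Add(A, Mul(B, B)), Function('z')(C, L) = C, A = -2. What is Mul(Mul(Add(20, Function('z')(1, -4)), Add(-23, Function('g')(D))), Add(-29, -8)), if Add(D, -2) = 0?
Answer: 16317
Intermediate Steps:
D = 2 (D = Add(2, 0) = 2)
Function('g')(B) = Add(6, Mul(-1, Pow(B, 2))) (Function('g')(B) = Add(4, Mul(-1, Add(-2, Mul(B, B)))) = Add(4, Mul(-1, Add(-2, Pow(B, 2)))) = Add(4, Add(2, Mul(-1, Pow(B, 2)))) = Add(6, Mul(-1, Pow(B, 2))))
Mul(Mul(Add(20, Function('z')(1, -4)), Add(-23, Function('g')(D))), Add(-29, -8)) = Mul(Mul(Add(20, 1), Add(-23, Add(6, Mul(-1, Pow(2, 2))))), Add(-29, -8)) = Mul(Mul(21, Add(-23, Add(6, Mul(-1, 4)))), -37) = Mul(Mul(21, Add(-23, Add(6, -4))), -37) = Mul(Mul(21, Add(-23, 2)), -37) = Mul(Mul(21, -21), -37) = Mul(-441, -37) = 16317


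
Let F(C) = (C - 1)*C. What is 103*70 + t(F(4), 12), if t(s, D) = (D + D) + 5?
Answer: 7239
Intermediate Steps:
F(C) = C*(-1 + C) (F(C) = (-1 + C)*C = C*(-1 + C))
t(s, D) = 5 + 2*D (t(s, D) = 2*D + 5 = 5 + 2*D)
103*70 + t(F(4), 12) = 103*70 + (5 + 2*12) = 7210 + (5 + 24) = 7210 + 29 = 7239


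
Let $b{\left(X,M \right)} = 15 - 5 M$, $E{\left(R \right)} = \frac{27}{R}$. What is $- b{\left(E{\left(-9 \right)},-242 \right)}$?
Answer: $-1225$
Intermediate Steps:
$- b{\left(E{\left(-9 \right)},-242 \right)} = - (15 - -1210) = - (15 + 1210) = \left(-1\right) 1225 = -1225$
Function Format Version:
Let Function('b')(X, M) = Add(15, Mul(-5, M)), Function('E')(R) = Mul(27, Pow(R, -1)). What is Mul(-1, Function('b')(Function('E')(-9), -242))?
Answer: -1225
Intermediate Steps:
Mul(-1, Function('b')(Function('E')(-9), -242)) = Mul(-1, Add(15, Mul(-5, -242))) = Mul(-1, Add(15, 1210)) = Mul(-1, 1225) = -1225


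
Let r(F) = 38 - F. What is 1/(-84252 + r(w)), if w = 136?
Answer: -1/84350 ≈ -1.1855e-5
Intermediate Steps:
1/(-84252 + r(w)) = 1/(-84252 + (38 - 1*136)) = 1/(-84252 + (38 - 136)) = 1/(-84252 - 98) = 1/(-84350) = -1/84350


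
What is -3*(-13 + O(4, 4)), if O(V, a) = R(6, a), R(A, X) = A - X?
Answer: 33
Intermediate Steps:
O(V, a) = 6 - a
-3*(-13 + O(4, 4)) = -3*(-13 + (6 - 1*4)) = -3*(-13 + (6 - 4)) = -3*(-13 + 2) = -3*(-11) = 33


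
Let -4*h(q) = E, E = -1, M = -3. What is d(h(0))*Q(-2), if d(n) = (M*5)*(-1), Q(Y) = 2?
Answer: 30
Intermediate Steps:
h(q) = 1/4 (h(q) = -1/4*(-1) = 1/4)
d(n) = 15 (d(n) = -3*5*(-1) = -15*(-1) = 15)
d(h(0))*Q(-2) = 15*2 = 30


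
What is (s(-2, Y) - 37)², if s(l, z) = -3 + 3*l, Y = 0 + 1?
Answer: 2116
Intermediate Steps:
Y = 1
(s(-2, Y) - 37)² = ((-3 + 3*(-2)) - 37)² = ((-3 - 6) - 37)² = (-9 - 37)² = (-46)² = 2116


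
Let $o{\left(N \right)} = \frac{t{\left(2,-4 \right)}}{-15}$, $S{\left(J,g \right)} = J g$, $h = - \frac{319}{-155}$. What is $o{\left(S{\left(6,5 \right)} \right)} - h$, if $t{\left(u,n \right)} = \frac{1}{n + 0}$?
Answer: $- \frac{3797}{1860} \approx -2.0414$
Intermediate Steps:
$h = \frac{319}{155}$ ($h = \left(-319\right) \left(- \frac{1}{155}\right) = \frac{319}{155} \approx 2.0581$)
$t{\left(u,n \right)} = \frac{1}{n}$
$o{\left(N \right)} = \frac{1}{60}$ ($o{\left(N \right)} = \frac{1}{\left(-4\right) \left(-15\right)} = \left(- \frac{1}{4}\right) \left(- \frac{1}{15}\right) = \frac{1}{60}$)
$o{\left(S{\left(6,5 \right)} \right)} - h = \frac{1}{60} - \frac{319}{155} = - \frac{3797}{1860}$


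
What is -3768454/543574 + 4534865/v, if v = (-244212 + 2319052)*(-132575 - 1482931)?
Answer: -1263154549045437167/182201464274194896 ≈ -6.9327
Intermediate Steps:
v = -3351916469040 (v = 2074840*(-1615506) = -3351916469040)
-3768454/543574 + 4534865/v = -3768454/543574 + 4534865/(-3351916469040) = -3768454*1/543574 + 4534865*(-1/3351916469040) = -1884227/271787 - 906973/670383293808 = -1263154549045437167/182201464274194896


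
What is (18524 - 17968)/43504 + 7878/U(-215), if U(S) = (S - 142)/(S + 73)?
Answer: 4055589933/1294244 ≈ 3133.6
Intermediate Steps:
U(S) = (-142 + S)/(73 + S)
(18524 - 17968)/43504 + 7878/U(-215) = (18524 - 17968)/43504 + 7878/(((-142 - 215)/(73 - 215))) = 556*(1/43504) + 7878/((-357/(-142))) = 139/10876 + 7878/((-1/142*(-357))) = 139/10876 + 7878/(357/142) = 139/10876 + 7878*(142/357) = 139/10876 + 372892/119 = 4055589933/1294244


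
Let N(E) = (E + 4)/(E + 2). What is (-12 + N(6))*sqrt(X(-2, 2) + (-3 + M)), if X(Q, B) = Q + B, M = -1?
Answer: -43*I/2 ≈ -21.5*I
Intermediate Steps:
X(Q, B) = B + Q
N(E) = (4 + E)/(2 + E)
(-12 + N(6))*sqrt(X(-2, 2) + (-3 + M)) = (-12 + (4 + 6)/(2 + 6))*sqrt((2 - 2) + (-3 - 1)) = (-12 + 10/8)*sqrt(0 - 4) = (-12 + (1/8)*10)*sqrt(-4) = (-12 + 5/4)*(2*I) = -43*I/2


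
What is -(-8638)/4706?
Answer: 4319/2353 ≈ 1.8355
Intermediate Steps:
-(-8638)/4706 = -1*(-4319/2353) = 4319/2353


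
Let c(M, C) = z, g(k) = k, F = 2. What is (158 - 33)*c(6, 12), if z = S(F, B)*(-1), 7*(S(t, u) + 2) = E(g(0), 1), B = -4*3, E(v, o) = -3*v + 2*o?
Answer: 1500/7 ≈ 214.29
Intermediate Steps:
B = -12
S(t, u) = -12/7 (S(t, u) = -2 + (-3*0 + 2*1)/7 = -2 + (0 + 2)/7 = -2 + (⅐)*2 = -2 + 2/7 = -12/7)
z = 12/7 (z = -12/7*(-1) = 12/7 ≈ 1.7143)
c(M, C) = 12/7
(158 - 33)*c(6, 12) = (158 - 33)*(12/7) = 125*(12/7) = 1500/7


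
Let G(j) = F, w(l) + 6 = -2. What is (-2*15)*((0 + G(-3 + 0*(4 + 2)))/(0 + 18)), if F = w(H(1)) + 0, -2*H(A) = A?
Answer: 40/3 ≈ 13.333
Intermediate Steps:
H(A) = -A/2
w(l) = -8 (w(l) = -6 - 2 = -8)
F = -8 (F = -8 + 0 = -8)
G(j) = -8
(-2*15)*((0 + G(-3 + 0*(4 + 2)))/(0 + 18)) = (-2*15)*((0 - 8)/(0 + 18)) = -(-240)/18 = -30*(-4/9) = 40/3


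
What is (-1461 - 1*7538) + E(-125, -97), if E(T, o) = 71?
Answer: -8928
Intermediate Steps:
(-1461 - 1*7538) + E(-125, -97) = (-1461 - 1*7538) + 71 = (-1461 - 7538) + 71 = -8999 + 71 = -8928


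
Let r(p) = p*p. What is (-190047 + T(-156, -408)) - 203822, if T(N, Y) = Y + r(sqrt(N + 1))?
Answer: -394432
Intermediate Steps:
r(p) = p**2
T(N, Y) = 1 + N + Y (T(N, Y) = Y + (sqrt(N + 1))**2 = Y + (sqrt(1 + N))**2 = Y + (1 + N) = 1 + N + Y)
(-190047 + T(-156, -408)) - 203822 = (-190047 + (1 - 156 - 408)) - 203822 = (-190047 - 563) - 203822 = -190610 - 203822 = -394432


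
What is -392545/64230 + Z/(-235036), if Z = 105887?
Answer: -9906332863/1509636228 ≈ -6.5621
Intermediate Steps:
-392545/64230 + Z/(-235036) = -392545/64230 + 105887/(-235036) = -392545*1/64230 + 105887*(-1/235036) = -78509/12846 - 105887/235036 = -9906332863/1509636228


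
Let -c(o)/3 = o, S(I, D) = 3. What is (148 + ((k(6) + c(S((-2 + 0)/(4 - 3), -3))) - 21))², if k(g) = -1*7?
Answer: 12321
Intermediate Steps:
c(o) = -3*o
k(g) = -7
(148 + ((k(6) + c(S((-2 + 0)/(4 - 3), -3))) - 21))² = (148 + ((-7 - 3*3) - 21))² = (148 + ((-7 - 9) - 21))² = (148 + (-16 - 21))² = (148 - 37)² = 111² = 12321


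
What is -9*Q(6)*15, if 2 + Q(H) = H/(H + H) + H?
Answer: -1215/2 ≈ -607.50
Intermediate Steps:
Q(H) = -3/2 + H (Q(H) = -2 + (H/(H + H) + H) = -2 + (H/((2*H)) + H) = -2 + ((1/(2*H))*H + H) = -2 + (1/2 + H) = -3/2 + H)
-9*Q(6)*15 = -9*(-3/2 + 6)*15 = -9*9/2*15 = -81/2*15 = -1215/2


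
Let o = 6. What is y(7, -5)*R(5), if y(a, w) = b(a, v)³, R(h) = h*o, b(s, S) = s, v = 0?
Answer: 10290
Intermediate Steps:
R(h) = 6*h (R(h) = h*6 = 6*h)
y(a, w) = a³
y(7, -5)*R(5) = 7³*(6*5) = 343*30 = 10290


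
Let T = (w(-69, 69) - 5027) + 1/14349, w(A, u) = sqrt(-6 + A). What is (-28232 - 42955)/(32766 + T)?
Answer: -406569470266421856/158425438118290819 + 73284810058935*I*sqrt(3)/158425438118290819 ≈ -2.5663 + 0.00080122*I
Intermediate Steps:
T = -72132422/14349 + 5*I*sqrt(3) (T = (sqrt(-6 - 69) - 5027) + 1/14349 = (sqrt(-75) - 5027) + 1/14349 = (5*I*sqrt(3) - 5027) + 1/14349 = (-5027 + 5*I*sqrt(3)) + 1/14349 = -72132422/14349 + 5*I*sqrt(3) ≈ -5027.0 + 8.6602*I)
(-28232 - 42955)/(32766 + T) = (-28232 - 42955)/(32766 + (-72132422/14349 + 5*I*sqrt(3))) = -71187/(398026912/14349 + 5*I*sqrt(3))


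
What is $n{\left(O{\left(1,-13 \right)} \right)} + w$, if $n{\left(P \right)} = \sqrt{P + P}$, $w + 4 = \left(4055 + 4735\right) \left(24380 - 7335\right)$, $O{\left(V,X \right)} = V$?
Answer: $149825546 + \sqrt{2} \approx 1.4983 \cdot 10^{8}$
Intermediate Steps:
$w = 149825546$ ($w = -4 + \left(4055 + 4735\right) \left(24380 - 7335\right) = -4 + 8790 \cdot 17045 = -4 + 149825550 = 149825546$)
$n{\left(P \right)} = \sqrt{2} \sqrt{P}$ ($n{\left(P \right)} = \sqrt{2 P} = \sqrt{2} \sqrt{P}$)
$n{\left(O{\left(1,-13 \right)} \right)} + w = \sqrt{2} \sqrt{1} + 149825546 = \sqrt{2} \cdot 1 + 149825546 = \sqrt{2} + 149825546 = 149825546 + \sqrt{2}$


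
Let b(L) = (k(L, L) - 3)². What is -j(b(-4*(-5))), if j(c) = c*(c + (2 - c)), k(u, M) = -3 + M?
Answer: -392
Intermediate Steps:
b(L) = (-6 + L)² (b(L) = ((-3 + L) - 3)² = (-6 + L)²)
j(c) = 2*c (j(c) = c*2 = 2*c)
-j(b(-4*(-5))) = -2*(-6 - 4*(-5))² = -2*(-6 + 20)² = -2*14² = -2*196 = -1*392 = -392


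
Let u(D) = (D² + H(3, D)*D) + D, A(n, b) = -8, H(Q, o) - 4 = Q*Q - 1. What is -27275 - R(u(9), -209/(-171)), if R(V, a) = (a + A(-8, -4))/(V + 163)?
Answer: -88616414/3249 ≈ -27275.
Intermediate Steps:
H(Q, o) = 3 + Q² (H(Q, o) = 4 + (Q*Q - 1) = 4 + (Q² - 1) = 4 + (-1 + Q²) = 3 + Q²)
u(D) = D² + 13*D (u(D) = (D² + (3 + 3²)*D) + D = (D² + (3 + 9)*D) + D = (D² + 12*D) + D = D² + 13*D)
R(V, a) = (-8 + a)/(163 + V) (R(V, a) = (a - 8)/(V + 163) = (-8 + a)/(163 + V))
-27275 - R(u(9), -209/(-171)) = -27275 - (-8 - 209/(-171))/(163 + 9*(13 + 9)) = -27275 - (-8 - 209*(-1/171))/(163 + 9*22) = -27275 - (-8 + 11/9)/(163 + 198) = -27275 - (-61)/(361*9) = -27275 - 1*(-61/3249) = -27275 + 61/3249 = -88616414/3249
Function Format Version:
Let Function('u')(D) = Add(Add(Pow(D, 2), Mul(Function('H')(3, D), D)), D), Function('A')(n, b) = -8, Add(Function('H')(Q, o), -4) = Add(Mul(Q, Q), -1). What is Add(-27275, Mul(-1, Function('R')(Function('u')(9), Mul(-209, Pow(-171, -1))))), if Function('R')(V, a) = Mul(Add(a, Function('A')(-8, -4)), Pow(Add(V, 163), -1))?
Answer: Rational(-88616414, 3249) ≈ -27275.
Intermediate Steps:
Function('H')(Q, o) = Add(3, Pow(Q, 2)) (Function('H')(Q, o) = Add(4, Add(Mul(Q, Q), -1)) = Add(4, Add(Pow(Q, 2), -1)) = Add(4, Add(-1, Pow(Q, 2))) = Add(3, Pow(Q, 2)))
Function('u')(D) = Add(Pow(D, 2), Mul(13, D)) (Function('u')(D) = Add(Add(Pow(D, 2), Mul(Add(3, Pow(3, 2)), D)), D) = Add(Add(Pow(D, 2), Mul(Add(3, 9), D)), D) = Add(Add(Pow(D, 2), Mul(12, D)), D) = Add(Pow(D, 2), Mul(13, D)))
Function('R')(V, a) = Mul(Pow(Add(163, V), -1), Add(-8, a)) (Function('R')(V, a) = Mul(Add(a, -8), Pow(Add(V, 163), -1)) = Mul(Add(-8, a), Pow(Add(163, V), -1)) = Mul(Pow(Add(163, V), -1), Add(-8, a)))
Add(-27275, Mul(-1, Function('R')(Function('u')(9), Mul(-209, Pow(-171, -1))))) = Add(-27275, Mul(-1, Mul(Pow(Add(163, Mul(9, Add(13, 9))), -1), Add(-8, Mul(-209, Pow(-171, -1)))))) = Add(-27275, Mul(-1, Mul(Pow(Add(163, Mul(9, 22)), -1), Add(-8, Mul(-209, Rational(-1, 171)))))) = Add(-27275, Mul(-1, Mul(Pow(Add(163, 198), -1), Add(-8, Rational(11, 9))))) = Add(-27275, Mul(-1, Mul(Pow(361, -1), Rational(-61, 9)))) = Add(-27275, Mul(-1, Mul(Rational(1, 361), Rational(-61, 9)))) = Add(-27275, Mul(-1, Rational(-61, 3249))) = Add(-27275, Rational(61, 3249)) = Rational(-88616414, 3249)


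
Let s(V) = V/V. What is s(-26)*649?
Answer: 649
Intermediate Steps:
s(V) = 1
s(-26)*649 = 1*649 = 649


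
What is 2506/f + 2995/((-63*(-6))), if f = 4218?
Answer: 2263363/265734 ≈ 8.5174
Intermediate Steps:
2506/f + 2995/((-63*(-6))) = 2506/4218 + 2995/((-63*(-6))) = 2506*(1/4218) + 2995/378 = 1253/2109 + 2995*(1/378) = 1253/2109 + 2995/378 = 2263363/265734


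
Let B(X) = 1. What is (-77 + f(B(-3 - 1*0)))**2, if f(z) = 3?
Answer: 5476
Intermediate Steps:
(-77 + f(B(-3 - 1*0)))**2 = (-77 + 3)**2 = (-74)**2 = 5476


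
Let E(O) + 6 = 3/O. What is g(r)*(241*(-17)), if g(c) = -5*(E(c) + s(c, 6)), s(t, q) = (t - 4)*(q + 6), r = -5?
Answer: -2347581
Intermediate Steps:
E(O) = -6 + 3/O
s(t, q) = (-4 + t)*(6 + q)
g(c) = 270 - 60*c - 15/c (g(c) = -5*((-6 + 3/c) + (-24 - 4*6 + 6*c + 6*c)) = -5*((-6 + 3/c) + (-24 - 24 + 6*c + 6*c)) = -5*((-6 + 3/c) + (-48 + 12*c)) = -5*(-54 + 3/c + 12*c) = 270 - 60*c - 15/c)
g(r)*(241*(-17)) = (270 - 60*(-5) - 15/(-5))*(241*(-17)) = (270 + 300 - 15*(-1/5))*(-4097) = (270 + 300 + 3)*(-4097) = 573*(-4097) = -2347581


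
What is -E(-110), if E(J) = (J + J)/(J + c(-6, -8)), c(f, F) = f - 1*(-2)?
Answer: -110/57 ≈ -1.9298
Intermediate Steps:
c(f, F) = 2 + f (c(f, F) = f + 2 = 2 + f)
E(J) = 2*J/(-4 + J) (E(J) = (J + J)/(J + (2 - 6)) = (2*J)/(J - 4) = (2*J)/(-4 + J) = 2*J/(-4 + J))
-E(-110) = -2*(-110)/(-4 - 110) = -2*(-110)/(-114) = -2*(-110)*(-1)/114 = -1*110/57 = -110/57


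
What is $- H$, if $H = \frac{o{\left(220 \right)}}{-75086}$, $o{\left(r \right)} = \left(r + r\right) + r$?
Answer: $\frac{30}{3413} \approx 0.0087899$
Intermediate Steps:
$o{\left(r \right)} = 3 r$ ($o{\left(r \right)} = 2 r + r = 3 r$)
$H = - \frac{30}{3413}$ ($H = \frac{3 \cdot 220}{-75086} = 660 \left(- \frac{1}{75086}\right) = - \frac{30}{3413} \approx -0.0087899$)
$- H = \left(-1\right) \left(- \frac{30}{3413}\right) = \frac{30}{3413}$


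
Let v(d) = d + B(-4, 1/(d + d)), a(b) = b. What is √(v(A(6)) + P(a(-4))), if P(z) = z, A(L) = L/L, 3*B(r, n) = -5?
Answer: I*√42/3 ≈ 2.1602*I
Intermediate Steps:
B(r, n) = -5/3 (B(r, n) = (⅓)*(-5) = -5/3)
A(L) = 1
v(d) = -5/3 + d (v(d) = d - 5/3 = -5/3 + d)
√(v(A(6)) + P(a(-4))) = √((-5/3 + 1) - 4) = √(-⅔ - 4) = √(-14/3) = I*√42/3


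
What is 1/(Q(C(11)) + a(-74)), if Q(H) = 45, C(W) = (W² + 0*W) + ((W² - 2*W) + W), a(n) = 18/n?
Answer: 37/1656 ≈ 0.022343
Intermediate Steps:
C(W) = -W + 2*W² (C(W) = (W² + 0) + (W² - W) = W² + (W² - W) = -W + 2*W²)
1/(Q(C(11)) + a(-74)) = 1/(45 + 18/(-74)) = 1/(45 + 18*(-1/74)) = 1/(45 - 9/37) = 1/(1656/37) = 37/1656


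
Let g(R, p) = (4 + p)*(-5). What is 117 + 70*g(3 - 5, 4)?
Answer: -2683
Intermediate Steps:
g(R, p) = -20 - 5*p
117 + 70*g(3 - 5, 4) = 117 + 70*(-20 - 5*4) = 117 + 70*(-20 - 20) = 117 + 70*(-40) = 117 - 2800 = -2683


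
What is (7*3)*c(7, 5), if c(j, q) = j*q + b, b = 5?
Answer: 840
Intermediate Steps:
c(j, q) = 5 + j*q (c(j, q) = j*q + 5 = 5 + j*q)
(7*3)*c(7, 5) = (7*3)*(5 + 7*5) = 21*(5 + 35) = 21*40 = 840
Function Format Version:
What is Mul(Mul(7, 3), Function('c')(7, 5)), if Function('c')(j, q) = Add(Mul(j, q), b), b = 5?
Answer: 840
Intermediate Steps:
Function('c')(j, q) = Add(5, Mul(j, q)) (Function('c')(j, q) = Add(Mul(j, q), 5) = Add(5, Mul(j, q)))
Mul(Mul(7, 3), Function('c')(7, 5)) = Mul(Mul(7, 3), Add(5, Mul(7, 5))) = Mul(21, Add(5, 35)) = Mul(21, 40) = 840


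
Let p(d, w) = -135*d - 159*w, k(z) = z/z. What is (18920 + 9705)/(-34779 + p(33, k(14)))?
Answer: -28625/39393 ≈ -0.72665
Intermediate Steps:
k(z) = 1
p(d, w) = -159*w - 135*d
(18920 + 9705)/(-34779 + p(33, k(14))) = (18920 + 9705)/(-34779 + (-159*1 - 135*33)) = 28625/(-34779 + (-159 - 4455)) = 28625/(-34779 - 4614) = 28625/(-39393) = 28625*(-1/39393) = -28625/39393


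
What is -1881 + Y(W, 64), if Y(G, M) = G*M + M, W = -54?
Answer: -5273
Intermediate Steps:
Y(G, M) = M + G*M
-1881 + Y(W, 64) = -1881 + 64*(1 - 54) = -1881 + 64*(-53) = -1881 - 3392 = -5273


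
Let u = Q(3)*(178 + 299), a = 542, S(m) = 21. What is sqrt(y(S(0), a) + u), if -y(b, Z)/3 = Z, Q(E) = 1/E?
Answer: 3*I*sqrt(163) ≈ 38.301*I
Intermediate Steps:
y(b, Z) = -3*Z
u = 159 (u = (178 + 299)/3 = (1/3)*477 = 159)
sqrt(y(S(0), a) + u) = sqrt(-3*542 + 159) = sqrt(-1626 + 159) = sqrt(-1467) = 3*I*sqrt(163)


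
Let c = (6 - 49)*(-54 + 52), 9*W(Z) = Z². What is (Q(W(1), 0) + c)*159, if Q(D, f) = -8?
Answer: 12402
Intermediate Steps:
W(Z) = Z²/9
c = 86 (c = -43*(-2) = 86)
(Q(W(1), 0) + c)*159 = (-8 + 86)*159 = 78*159 = 12402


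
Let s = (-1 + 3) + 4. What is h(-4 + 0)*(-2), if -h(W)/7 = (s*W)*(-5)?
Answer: 1680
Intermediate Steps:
s = 6 (s = 2 + 4 = 6)
h(W) = 210*W (h(W) = -7*6*W*(-5) = -(-210)*W = 210*W)
h(-4 + 0)*(-2) = (210*(-4 + 0))*(-2) = (210*(-4))*(-2) = -840*(-2) = 1680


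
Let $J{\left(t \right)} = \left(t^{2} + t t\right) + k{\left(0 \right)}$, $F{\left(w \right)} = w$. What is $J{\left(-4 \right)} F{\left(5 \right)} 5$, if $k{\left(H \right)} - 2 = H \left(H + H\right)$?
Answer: $850$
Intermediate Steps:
$k{\left(H \right)} = 2 + 2 H^{2}$ ($k{\left(H \right)} = 2 + H \left(H + H\right) = 2 + H 2 H = 2 + 2 H^{2}$)
$J{\left(t \right)} = 2 + 2 t^{2}$ ($J{\left(t \right)} = \left(t^{2} + t t\right) + \left(2 + 2 \cdot 0^{2}\right) = \left(t^{2} + t^{2}\right) + \left(2 + 2 \cdot 0\right) = 2 t^{2} + \left(2 + 0\right) = 2 t^{2} + 2 = 2 + 2 t^{2}$)
$J{\left(-4 \right)} F{\left(5 \right)} 5 = \left(2 + 2 \left(-4\right)^{2}\right) 5 \cdot 5 = \left(2 + 2 \cdot 16\right) 5 \cdot 5 = \left(2 + 32\right) 5 \cdot 5 = 34 \cdot 5 \cdot 5 = 170 \cdot 5 = 850$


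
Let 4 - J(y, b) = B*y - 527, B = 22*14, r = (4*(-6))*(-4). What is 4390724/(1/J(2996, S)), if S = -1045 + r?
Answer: -4049288129588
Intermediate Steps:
r = 96 (r = -24*(-4) = 96)
B = 308
S = -949 (S = -1045 + 96 = -949)
J(y, b) = 531 - 308*y (J(y, b) = 4 - (308*y - 527) = 4 - (-527 + 308*y) = 4 + (527 - 308*y) = 531 - 308*y)
4390724/(1/J(2996, S)) = 4390724/(1/(531 - 308*2996)) = 4390724/(1/(531 - 922768)) = 4390724/(1/(-922237)) = 4390724/(-1/922237) = 4390724*(-922237) = -4049288129588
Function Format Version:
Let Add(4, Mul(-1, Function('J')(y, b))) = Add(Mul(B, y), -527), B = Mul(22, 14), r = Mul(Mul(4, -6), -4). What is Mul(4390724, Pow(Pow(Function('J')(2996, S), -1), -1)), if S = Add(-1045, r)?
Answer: -4049288129588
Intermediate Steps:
r = 96 (r = Mul(-24, -4) = 96)
B = 308
S = -949 (S = Add(-1045, 96) = -949)
Function('J')(y, b) = Add(531, Mul(-308, y)) (Function('J')(y, b) = Add(4, Mul(-1, Add(Mul(308, y), -527))) = Add(4, Mul(-1, Add(-527, Mul(308, y)))) = Add(4, Add(527, Mul(-308, y))) = Add(531, Mul(-308, y)))
Mul(4390724, Pow(Pow(Function('J')(2996, S), -1), -1)) = Mul(4390724, Pow(Pow(Add(531, Mul(-308, 2996)), -1), -1)) = Mul(4390724, Pow(Pow(Add(531, -922768), -1), -1)) = Mul(4390724, Pow(Pow(-922237, -1), -1)) = Mul(4390724, Pow(Rational(-1, 922237), -1)) = Mul(4390724, -922237) = -4049288129588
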